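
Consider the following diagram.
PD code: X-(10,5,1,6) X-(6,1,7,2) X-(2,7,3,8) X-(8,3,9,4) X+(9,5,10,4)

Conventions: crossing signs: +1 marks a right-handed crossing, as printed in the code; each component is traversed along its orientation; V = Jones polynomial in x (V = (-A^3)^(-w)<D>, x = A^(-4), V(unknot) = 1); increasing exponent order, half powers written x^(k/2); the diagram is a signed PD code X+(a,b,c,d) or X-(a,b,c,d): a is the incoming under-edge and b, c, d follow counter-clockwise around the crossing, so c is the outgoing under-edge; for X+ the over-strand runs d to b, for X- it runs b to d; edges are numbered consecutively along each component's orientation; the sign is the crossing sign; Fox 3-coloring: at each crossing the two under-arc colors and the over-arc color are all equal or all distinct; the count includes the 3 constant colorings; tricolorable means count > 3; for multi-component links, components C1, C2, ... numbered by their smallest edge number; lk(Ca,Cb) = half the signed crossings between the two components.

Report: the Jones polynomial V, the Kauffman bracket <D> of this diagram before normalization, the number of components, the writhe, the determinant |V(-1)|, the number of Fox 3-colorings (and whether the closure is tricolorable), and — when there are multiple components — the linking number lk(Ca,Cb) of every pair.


V = -x^-4 + x^-3 + x^-1
<D> = -A^-5 - A^3 + A^7 (w = -3)
1 component over 5 crossings, w = -3
9 Fox colorings among 3^5, |V(-1)| = 3: tricolorable
why: w = -3 shifts under R1 moves; the (-A^3)^(3) factor cancels that in V


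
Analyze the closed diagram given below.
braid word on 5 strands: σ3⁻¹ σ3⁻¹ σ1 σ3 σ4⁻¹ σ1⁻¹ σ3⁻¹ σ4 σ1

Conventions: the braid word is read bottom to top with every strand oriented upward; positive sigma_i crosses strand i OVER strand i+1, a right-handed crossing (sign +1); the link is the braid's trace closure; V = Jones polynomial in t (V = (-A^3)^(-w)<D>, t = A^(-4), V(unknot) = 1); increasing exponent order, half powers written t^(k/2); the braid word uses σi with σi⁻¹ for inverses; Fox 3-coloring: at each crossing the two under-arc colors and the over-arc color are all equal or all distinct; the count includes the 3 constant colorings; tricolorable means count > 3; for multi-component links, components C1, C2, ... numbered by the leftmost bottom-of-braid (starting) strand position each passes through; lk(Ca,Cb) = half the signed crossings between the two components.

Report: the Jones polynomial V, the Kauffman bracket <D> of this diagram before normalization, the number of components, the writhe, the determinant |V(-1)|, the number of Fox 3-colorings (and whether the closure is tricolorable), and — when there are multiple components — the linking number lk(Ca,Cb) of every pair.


Jones polynomial: V(t) = -t^(-1/2) - t^(1/2)
<D> = A^-5 + A^-1; writhe -1
components 2, writhe -1 (9 crossings)
linking number lk(C1,C2) = 0
3-colorings: 9 of 3^9, det 0 — tricolorable
note: w = -1 shifts under R1 moves; the (-A^3)^(1) factor cancels that in V


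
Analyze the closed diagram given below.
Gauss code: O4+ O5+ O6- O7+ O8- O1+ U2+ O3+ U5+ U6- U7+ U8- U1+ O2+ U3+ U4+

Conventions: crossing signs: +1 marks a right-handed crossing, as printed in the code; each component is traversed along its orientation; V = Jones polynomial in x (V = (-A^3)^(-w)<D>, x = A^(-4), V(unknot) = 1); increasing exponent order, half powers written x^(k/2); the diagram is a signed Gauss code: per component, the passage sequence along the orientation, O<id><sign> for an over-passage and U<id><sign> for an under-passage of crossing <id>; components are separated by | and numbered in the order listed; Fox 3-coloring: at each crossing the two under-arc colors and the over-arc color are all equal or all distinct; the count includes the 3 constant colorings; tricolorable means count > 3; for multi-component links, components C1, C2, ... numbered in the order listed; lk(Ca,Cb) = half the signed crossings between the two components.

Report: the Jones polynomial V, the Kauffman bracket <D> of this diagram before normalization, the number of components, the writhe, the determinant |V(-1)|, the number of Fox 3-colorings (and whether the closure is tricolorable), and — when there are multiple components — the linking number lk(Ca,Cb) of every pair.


Jones polynomial: V(x) = x + x^3 - x^4
<D> = -A^-4 + 1 + A^8; writhe +4
components 1, writhe +4 (8 crossings)
3-colorings: 9 of 3^8, det 3 — tricolorable
note: w = +4 (over 8 crossings) is diagram-only; (-A^3)^(-4) removes it from V


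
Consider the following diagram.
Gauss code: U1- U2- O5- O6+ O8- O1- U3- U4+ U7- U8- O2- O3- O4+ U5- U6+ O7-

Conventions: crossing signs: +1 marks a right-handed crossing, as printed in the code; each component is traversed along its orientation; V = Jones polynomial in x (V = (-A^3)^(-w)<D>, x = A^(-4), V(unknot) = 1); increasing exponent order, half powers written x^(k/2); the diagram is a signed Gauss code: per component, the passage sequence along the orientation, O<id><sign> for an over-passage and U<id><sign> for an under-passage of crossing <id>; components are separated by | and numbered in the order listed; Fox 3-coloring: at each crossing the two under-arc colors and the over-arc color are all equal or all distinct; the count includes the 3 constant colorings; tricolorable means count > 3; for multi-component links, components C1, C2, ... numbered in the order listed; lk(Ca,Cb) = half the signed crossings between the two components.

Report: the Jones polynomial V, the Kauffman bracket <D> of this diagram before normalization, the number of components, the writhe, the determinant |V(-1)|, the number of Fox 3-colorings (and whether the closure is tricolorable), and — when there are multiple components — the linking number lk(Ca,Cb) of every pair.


Jones polynomial: V(x) = -x^-4 + x^-3 + x^-1
<D> = A^-8 + 1 - A^4; writhe -4
components 1, writhe -4 (8 crossings)
3-colorings: 9 of 3^8, det 3 — tricolorable
note: det 3 = |V(-1)|; divisible by 3, so tricolorable


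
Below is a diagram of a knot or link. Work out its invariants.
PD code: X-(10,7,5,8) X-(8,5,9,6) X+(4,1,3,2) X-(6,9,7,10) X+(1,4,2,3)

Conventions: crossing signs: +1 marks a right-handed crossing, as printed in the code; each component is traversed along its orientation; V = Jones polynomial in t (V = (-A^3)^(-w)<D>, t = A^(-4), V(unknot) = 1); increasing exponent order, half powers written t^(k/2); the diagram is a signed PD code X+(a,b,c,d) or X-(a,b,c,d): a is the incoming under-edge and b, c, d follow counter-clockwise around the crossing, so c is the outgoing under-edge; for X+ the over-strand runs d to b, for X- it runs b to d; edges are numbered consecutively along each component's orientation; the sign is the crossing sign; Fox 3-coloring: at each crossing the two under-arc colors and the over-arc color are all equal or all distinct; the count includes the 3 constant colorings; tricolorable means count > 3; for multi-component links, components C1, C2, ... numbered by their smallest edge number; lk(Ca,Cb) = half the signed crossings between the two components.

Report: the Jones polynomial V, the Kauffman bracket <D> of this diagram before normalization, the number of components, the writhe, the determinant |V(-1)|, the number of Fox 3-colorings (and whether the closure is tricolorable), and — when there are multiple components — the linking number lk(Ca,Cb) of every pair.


Jones polynomial: V(t) = -t^-4 + t^-1 + 2 + t + t^2
<D> = -A^-11 - A^-7 - 2A^-3 - A + A^13; writhe -1
components 3, writhe -1 (5 crossings)
linking number lk(C1,C2) = +1
lk(C1,C3): 0
lk(C2,C3) = 0
3-colorings: 27 of 3^5, det 0 — tricolorable
note: det 0 = |V(-1)|; divisible by 3, so tricolorable


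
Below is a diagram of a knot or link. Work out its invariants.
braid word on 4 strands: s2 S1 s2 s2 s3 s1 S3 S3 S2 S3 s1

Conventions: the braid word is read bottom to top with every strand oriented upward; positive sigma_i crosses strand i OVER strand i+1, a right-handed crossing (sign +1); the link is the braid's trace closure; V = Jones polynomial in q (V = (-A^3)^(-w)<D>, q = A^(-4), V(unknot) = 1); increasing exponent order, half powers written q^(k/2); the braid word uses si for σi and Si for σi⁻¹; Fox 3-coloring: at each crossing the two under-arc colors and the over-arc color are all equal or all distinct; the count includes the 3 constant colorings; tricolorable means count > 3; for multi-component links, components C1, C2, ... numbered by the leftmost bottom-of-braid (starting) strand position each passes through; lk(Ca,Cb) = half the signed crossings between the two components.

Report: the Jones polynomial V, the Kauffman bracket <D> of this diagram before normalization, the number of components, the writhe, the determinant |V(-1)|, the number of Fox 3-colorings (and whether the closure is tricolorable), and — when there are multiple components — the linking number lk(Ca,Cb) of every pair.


V(q) = -q^-1 + 2 - q + 2q^2 - q^3 + q^4 - q^5
bracket: A^-17 - A^-13 + A^-9 - 2A^-5 + A^-1 - 2A^3 + A^7, w = +1
1 component, writhe +1, over 11 crossings
det 9, colorings 9 of 3^11 — tricolorable
observation: w = +1 (over 11 crossings) is diagram-only; (-A^3)^(-1) removes it from V


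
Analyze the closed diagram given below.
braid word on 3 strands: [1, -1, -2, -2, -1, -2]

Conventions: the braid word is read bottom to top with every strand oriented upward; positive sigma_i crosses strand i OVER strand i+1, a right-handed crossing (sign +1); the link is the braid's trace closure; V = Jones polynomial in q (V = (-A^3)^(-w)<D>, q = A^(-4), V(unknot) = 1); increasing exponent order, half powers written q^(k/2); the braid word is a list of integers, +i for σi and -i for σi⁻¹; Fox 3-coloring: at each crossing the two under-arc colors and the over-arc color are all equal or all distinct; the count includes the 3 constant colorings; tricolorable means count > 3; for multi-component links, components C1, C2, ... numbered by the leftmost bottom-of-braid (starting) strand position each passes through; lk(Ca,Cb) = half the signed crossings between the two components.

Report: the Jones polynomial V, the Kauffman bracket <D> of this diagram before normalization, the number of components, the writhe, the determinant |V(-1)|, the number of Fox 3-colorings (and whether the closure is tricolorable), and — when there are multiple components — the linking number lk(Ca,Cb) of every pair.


V = -q^-4 + q^-3 + q^-1
<D> = A^-8 + 1 - A^4 (w = -4)
1 component over 6 crossings, w = -4
9 Fox colorings among 3^6, |V(-1)| = 3: tricolorable
why: w = -4 (over 6 crossings) is diagram-only; (-A^3)^(4) removes it from V


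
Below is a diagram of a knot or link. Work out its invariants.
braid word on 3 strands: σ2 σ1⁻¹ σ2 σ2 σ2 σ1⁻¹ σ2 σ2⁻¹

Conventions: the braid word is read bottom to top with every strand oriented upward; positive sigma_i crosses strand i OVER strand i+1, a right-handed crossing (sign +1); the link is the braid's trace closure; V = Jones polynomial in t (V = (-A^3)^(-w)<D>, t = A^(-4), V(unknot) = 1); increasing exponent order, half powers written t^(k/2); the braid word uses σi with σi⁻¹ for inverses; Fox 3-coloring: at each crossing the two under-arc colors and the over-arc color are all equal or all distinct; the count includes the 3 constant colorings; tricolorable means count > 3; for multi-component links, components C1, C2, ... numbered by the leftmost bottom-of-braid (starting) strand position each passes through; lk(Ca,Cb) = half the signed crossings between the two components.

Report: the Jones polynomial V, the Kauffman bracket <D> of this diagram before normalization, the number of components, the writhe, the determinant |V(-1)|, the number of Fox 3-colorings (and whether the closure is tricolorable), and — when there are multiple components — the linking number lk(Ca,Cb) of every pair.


V(t) = t^-1 - 1 + 2t - 2t^2 + 2t^3 - 2t^4 + t^5
bracket: A^-14 - 2A^-10 + 2A^-6 - 2A^-2 + 2A^2 - A^6 + A^10, w = +2
1 component, writhe +2, over 8 crossings
det 11, colorings 3 of 3^8 — not tricolorable
observation: V spans 6 powers of t: at least 6 crossings in any diagram


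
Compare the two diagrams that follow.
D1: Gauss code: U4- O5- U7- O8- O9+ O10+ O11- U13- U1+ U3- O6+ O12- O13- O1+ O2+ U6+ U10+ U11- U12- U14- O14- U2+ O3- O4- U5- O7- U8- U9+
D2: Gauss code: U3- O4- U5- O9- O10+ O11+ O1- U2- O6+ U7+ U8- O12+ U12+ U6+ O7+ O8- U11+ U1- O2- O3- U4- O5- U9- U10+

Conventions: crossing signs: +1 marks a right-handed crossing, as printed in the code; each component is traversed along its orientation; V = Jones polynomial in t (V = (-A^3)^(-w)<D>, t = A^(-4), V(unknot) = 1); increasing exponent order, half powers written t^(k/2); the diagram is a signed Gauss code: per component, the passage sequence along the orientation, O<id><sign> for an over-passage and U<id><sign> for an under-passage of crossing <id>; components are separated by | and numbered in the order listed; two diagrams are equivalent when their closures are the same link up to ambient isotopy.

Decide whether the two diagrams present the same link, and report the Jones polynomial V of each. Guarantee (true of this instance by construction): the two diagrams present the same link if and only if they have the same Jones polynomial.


equivalent: yes
D1 (bracket A^-8 + 1 - A^4; 14 crossings at w = -4): V = -t^-4 + t^-3 + t^-1
D2 (bracket A^-2 + A^6 - A^10; 12 crossings at w = -2): V = -t^-4 + t^-3 + t^-1
key observation: Reidemeister moves carry D1 (14 crossings) to D2 (12)


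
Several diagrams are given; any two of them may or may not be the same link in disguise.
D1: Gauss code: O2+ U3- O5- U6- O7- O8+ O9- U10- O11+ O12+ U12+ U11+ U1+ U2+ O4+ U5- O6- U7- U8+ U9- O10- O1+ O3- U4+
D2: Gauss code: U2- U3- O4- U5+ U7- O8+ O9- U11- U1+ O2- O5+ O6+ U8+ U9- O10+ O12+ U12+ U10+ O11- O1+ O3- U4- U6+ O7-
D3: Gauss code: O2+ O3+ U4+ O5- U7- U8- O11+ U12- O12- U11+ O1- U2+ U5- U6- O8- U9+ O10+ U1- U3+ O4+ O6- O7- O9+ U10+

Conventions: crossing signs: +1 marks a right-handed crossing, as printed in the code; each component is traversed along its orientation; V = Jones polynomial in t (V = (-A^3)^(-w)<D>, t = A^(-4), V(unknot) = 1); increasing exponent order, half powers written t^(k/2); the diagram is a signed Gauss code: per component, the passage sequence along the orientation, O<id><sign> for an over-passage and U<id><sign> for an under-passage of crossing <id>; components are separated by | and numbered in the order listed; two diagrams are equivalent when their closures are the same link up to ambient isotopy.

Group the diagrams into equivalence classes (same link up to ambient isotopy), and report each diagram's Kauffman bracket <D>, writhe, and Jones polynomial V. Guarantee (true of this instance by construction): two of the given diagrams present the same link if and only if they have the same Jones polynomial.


grouping into links: {D1} | {D2} | {D3}
V(D1) = t^-5 - 2t^-4 + 2t^-3 - 2t^-2 + 2t^-1 - 1 + t  (w 0, c 12, <D> = A^-4 - 1 + 2A^4 - 2A^8 + 2A^12 - 2A^16 + A^20)
V(D2) = -t^-4 + t^-3 + t^-1  (w 0, c 12, <D> = A^4 + A^12 - A^16)
V(D3) = -t^-3 + 2t^-2 - 2t^-1 + 3 - 2t + 2t^2 - t^3  (w 0, c 12, <D> = -A^-12 + 2A^-8 - 2A^-4 + 3 - 2A^4 + 2A^8 - A^12)
key observation: 3 values of V(t) split the 3 diagrams


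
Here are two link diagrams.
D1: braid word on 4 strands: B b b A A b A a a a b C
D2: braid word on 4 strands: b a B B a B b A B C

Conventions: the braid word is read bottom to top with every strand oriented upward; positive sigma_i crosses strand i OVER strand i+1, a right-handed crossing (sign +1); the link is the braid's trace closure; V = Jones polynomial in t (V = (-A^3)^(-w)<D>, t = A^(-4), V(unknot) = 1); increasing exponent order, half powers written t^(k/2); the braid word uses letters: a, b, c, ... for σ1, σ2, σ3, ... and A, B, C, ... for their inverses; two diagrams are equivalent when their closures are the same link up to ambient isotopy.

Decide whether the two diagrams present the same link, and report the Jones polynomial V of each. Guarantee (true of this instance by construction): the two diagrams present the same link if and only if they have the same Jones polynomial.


equivalent: no
V(D1) = -2t^(1/2) + t^(3/2) - 2t^(5/2) + t^(7/2) - t^(9/2) + t^(11/2)  (w +2, c 12, <D> = A^-16 - A^-12 + A^-8 - 2A^-4 + 1 - 2A^4)
D2 (bracket -A^-4 - A^4; 10 crossings at w = -2): V = -t^(-5/2) - t^(-1/2)
why: V(t) takes 2 values over 2 diagrams, fixing the grouping


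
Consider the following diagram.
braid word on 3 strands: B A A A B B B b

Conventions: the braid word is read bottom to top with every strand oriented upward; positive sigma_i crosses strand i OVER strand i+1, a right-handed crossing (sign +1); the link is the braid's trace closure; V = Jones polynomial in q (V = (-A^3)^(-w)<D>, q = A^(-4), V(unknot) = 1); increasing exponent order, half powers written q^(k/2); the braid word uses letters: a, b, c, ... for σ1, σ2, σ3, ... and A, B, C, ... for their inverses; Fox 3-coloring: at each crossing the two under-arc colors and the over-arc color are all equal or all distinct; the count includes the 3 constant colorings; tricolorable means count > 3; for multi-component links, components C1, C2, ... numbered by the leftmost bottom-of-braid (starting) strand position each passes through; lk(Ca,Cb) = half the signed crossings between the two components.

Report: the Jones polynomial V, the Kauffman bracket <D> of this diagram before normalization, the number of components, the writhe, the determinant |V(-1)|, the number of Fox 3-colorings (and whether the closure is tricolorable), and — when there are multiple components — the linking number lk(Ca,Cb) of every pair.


V(q) = q^-8 - 2q^-7 + q^-6 - 2q^-5 + 2q^-4 + q^-2
bracket: A^-10 + 2A^-2 - 2A^2 + A^6 - 2A^10 + A^14, w = -6
1 component, writhe -6, over 8 crossings
det 9, colorings 27 of 3^8 — tricolorable
observation: w = -6 shifts under R1 moves; the (-A^3)^(6) factor cancels that in V


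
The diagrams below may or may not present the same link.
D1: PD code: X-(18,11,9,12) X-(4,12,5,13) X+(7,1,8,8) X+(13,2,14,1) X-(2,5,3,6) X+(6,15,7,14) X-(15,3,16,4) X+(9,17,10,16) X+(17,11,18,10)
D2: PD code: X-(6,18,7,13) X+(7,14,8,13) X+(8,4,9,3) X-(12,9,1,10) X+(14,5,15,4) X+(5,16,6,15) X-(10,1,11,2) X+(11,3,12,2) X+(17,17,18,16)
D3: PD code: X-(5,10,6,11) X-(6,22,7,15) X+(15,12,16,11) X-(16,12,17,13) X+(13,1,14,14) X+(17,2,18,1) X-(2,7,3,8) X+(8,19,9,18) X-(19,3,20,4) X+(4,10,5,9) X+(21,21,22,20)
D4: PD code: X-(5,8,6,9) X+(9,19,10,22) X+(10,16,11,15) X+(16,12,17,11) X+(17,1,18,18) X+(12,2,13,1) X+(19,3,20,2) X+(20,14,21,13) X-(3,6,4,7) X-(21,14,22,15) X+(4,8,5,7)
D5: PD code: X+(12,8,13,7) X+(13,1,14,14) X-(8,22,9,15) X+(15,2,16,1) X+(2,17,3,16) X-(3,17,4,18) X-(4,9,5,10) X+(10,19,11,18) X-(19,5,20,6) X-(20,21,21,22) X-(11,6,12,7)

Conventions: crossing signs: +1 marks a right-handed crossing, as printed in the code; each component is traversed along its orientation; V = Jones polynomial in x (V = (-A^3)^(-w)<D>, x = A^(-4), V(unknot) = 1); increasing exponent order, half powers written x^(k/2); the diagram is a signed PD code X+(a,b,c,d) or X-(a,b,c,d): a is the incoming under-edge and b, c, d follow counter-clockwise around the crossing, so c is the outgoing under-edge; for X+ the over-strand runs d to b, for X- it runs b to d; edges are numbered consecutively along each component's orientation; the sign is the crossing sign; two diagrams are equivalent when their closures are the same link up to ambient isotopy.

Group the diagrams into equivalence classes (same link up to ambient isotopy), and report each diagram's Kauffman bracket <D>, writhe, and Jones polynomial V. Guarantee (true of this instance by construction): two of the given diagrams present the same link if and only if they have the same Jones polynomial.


grouping into links: {D1, D3, D5} | {D2} | {D4}
V(D1) = x^(-7/2) - 2x^(-5/2) + x^(-3/2) - 2x^(-1/2) + x^(1/2) - x^(3/2)  (w +1, c 9, <D> = A^-3 - A + 2A^5 - A^9 + 2A^13 - A^17)
V(D2) = -x^(1/2) - x^(5/2)  [9 crossings, <D> = A^-1 + A^7, w = +3]
D3 (bracket A^-3 - A + 2A^5 - A^9 + 2A^13 - A^17; 11 crossings at w = +1): V = x^(-7/2) - 2x^(-5/2) + x^(-3/2) - 2x^(-1/2) + x^(1/2) - x^(3/2)
V(D4) = -x^(3/2) - 2x^(7/2) + x^(9/2) - x^(11/2) + x^(13/2)  (w +5, c 11, <D> = -A^-11 + A^-7 - A^-3 + 2A + A^9)
V(D5) = x^(-7/2) - 2x^(-5/2) + x^(-3/2) - 2x^(-1/2) + x^(1/2) - x^(3/2)  [11 crossings, <D> = A^-9 - A^-5 + 2A^-1 - A^3 + 2A^7 - A^11, w = -1]
key observation: 3 classes among 5 diagrams; unequal V(x) rules out equality


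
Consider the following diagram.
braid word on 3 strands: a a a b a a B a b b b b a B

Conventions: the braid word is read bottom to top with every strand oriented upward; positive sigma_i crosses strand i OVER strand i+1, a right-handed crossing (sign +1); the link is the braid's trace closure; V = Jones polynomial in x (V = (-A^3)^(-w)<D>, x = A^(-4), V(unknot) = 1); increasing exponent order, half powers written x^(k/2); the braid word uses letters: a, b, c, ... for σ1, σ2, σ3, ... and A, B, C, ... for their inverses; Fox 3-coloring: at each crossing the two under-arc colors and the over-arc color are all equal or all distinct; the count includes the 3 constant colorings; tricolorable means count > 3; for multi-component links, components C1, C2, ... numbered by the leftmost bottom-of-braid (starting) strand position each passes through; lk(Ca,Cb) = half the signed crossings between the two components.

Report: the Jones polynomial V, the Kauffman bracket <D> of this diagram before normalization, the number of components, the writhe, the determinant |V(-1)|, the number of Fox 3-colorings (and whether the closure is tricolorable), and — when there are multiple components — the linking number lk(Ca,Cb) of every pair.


V(x) = x^4 + 2x^7 - 4x^8 + 5x^9 - 5x^10 + 5x^11 - 4x^12 + 2x^13 - x^14
bracket: -A^-26 + 2A^-22 - 4A^-18 + 5A^-14 - 5A^-10 + 5A^-6 - 4A^-2 + 2A^2 + A^14, w = +10
1 component, writhe +10, over 14 crossings
det 27, colorings 9 of 3^14 — tricolorable
observation: w = +10 shifts under R1 moves; the (-A^3)^(-10) factor cancels that in V


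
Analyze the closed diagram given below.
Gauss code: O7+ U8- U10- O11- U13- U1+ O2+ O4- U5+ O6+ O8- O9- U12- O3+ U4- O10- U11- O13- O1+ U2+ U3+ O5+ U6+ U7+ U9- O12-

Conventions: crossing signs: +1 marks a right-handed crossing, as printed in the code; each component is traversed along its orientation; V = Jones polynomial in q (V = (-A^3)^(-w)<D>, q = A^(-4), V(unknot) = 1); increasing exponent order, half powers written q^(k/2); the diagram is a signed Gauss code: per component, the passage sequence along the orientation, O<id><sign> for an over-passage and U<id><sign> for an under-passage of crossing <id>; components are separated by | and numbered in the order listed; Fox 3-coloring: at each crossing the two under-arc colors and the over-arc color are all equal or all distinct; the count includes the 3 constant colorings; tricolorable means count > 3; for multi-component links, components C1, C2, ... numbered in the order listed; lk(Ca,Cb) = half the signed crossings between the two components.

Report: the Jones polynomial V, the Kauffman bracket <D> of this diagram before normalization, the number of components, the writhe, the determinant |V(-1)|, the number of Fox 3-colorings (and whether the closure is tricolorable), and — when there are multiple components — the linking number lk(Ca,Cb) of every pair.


V(q) = q^-4 - 2q^-3 + 3q^-2 - 4q^-1 + 4 - 3q + 3q^2 - q^3
bracket: A^-15 - 3A^-11 + 3A^-7 - 4A^-3 + 4A - 3A^5 + 2A^9 - A^13, w = -1
1 component, writhe -1, over 13 crossings
det 21, colorings 9 of 3^13 — tricolorable
observation: w = -1 (over 13 crossings) is diagram-only; (-A^3)^(1) removes it from V


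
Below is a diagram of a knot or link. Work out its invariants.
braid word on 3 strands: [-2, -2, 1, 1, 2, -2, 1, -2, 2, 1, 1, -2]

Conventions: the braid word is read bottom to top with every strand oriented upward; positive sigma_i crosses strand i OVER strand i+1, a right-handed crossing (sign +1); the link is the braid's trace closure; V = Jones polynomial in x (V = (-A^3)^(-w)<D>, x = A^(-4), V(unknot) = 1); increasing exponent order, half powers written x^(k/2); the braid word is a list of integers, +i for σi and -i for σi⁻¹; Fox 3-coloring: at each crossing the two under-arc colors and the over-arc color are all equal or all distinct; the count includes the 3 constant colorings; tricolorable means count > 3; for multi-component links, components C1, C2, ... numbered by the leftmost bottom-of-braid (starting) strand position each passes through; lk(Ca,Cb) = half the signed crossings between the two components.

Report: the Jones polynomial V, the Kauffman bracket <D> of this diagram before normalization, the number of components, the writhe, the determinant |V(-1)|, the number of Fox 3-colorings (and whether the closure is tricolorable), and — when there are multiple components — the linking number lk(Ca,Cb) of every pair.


Jones polynomial: V(x) = -x^-2 + x^-1 - 1 + 3x - 2x^2 + 3x^3 - 2x^4 + x^5 - x^6
<D> = -A^-18 + A^-14 - 2A^-10 + 3A^-6 - 2A^-2 + 3A^2 - A^6 + A^10 - A^14; writhe +2
components 1, writhe +2 (12 crossings)
3-colorings: 9 of 3^12, det 15 — tricolorable
note: w = +2 (over 12 crossings) is diagram-only; (-A^3)^(-2) removes it from V


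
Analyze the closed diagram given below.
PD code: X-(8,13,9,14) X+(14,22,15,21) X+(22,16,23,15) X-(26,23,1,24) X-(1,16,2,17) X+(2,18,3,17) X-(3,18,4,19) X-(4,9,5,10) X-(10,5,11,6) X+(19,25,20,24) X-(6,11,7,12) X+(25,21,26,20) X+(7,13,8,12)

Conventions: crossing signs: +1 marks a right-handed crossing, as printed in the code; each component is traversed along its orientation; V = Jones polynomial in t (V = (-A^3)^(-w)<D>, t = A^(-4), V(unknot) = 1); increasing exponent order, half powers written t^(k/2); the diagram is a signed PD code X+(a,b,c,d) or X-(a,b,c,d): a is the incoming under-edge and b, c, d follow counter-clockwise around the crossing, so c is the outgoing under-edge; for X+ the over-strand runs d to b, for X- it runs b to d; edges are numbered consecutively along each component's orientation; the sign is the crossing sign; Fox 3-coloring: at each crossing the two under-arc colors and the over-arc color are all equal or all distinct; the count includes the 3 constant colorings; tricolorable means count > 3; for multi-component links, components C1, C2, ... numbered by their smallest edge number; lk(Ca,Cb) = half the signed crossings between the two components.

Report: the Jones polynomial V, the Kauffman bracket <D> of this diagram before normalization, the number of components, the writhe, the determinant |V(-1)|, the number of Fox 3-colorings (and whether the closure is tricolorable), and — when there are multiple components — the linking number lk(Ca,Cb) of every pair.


V = -t^-3 + t^-2 - t^-1 + 3 - t + t^2 - t^3
<D> = A^-15 - A^-11 + A^-7 - 3A^-3 + A - A^5 + A^9 (w = -1)
1 component over 13 crossings, w = -1
27 Fox colorings among 3^13, |V(-1)| = 9: tricolorable
why: w = -1 shifts under R1 moves; the (-A^3)^(1) factor cancels that in V


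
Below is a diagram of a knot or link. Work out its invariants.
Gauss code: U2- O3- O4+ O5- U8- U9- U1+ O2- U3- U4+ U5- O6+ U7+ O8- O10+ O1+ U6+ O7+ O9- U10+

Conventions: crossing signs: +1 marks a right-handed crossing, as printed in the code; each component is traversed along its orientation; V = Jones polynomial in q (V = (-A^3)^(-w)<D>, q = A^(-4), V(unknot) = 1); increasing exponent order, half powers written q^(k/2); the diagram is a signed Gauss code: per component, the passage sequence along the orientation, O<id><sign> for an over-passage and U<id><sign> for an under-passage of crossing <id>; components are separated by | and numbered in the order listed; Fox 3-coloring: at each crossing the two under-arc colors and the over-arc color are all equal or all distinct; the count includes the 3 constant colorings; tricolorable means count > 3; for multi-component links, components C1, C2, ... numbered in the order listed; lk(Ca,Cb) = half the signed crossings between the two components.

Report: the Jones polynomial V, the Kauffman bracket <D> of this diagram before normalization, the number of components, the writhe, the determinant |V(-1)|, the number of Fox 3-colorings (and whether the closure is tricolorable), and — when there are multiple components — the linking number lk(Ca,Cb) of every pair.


V(q) = -q^-3 + q^-2 - q^-1 + 3 - q + q^2 - q^3
bracket: -A^-12 + A^-8 - A^-4 + 3 - A^4 + A^8 - A^12, w = 0
1 component, writhe 0, over 10 crossings
det 9, colorings 27 of 3^10 — tricolorable
observation: w = 0 (over 10 crossings) is diagram-only; (-A^3)^(0) removes it from V


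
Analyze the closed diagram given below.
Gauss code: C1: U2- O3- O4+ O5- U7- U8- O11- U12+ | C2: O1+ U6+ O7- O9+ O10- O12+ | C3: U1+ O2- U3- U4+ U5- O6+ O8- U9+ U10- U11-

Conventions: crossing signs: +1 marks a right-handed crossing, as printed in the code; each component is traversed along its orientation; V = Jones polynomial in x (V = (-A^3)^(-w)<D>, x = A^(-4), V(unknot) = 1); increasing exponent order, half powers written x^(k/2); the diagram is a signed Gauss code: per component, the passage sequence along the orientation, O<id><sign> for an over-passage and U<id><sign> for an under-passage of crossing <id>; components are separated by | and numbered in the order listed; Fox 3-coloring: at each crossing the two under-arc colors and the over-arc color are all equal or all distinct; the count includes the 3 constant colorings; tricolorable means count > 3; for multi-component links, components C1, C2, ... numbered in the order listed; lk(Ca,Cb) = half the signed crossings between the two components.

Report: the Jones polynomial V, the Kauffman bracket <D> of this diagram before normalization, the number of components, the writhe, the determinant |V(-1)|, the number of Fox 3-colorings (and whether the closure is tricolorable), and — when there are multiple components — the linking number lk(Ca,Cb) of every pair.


V(x) = x^-5 - x^-4 + 2x^-3 - x^-2 + 2x^-1 + x
bracket: A^-10 + 2A^-2 - A^2 + 2A^6 - A^10 + A^14, w = -2
3 components, writhe -2, over 12 crossings
lk(C1,C2) = 0
linking number lk(C1,C3) = -2
lk(C2,C3): +1
det 8, colorings 3 of 3^12 — not tricolorable
observation: span 6 respects span(V) <= c + mu - 1 = 14 for this 3-component diagram


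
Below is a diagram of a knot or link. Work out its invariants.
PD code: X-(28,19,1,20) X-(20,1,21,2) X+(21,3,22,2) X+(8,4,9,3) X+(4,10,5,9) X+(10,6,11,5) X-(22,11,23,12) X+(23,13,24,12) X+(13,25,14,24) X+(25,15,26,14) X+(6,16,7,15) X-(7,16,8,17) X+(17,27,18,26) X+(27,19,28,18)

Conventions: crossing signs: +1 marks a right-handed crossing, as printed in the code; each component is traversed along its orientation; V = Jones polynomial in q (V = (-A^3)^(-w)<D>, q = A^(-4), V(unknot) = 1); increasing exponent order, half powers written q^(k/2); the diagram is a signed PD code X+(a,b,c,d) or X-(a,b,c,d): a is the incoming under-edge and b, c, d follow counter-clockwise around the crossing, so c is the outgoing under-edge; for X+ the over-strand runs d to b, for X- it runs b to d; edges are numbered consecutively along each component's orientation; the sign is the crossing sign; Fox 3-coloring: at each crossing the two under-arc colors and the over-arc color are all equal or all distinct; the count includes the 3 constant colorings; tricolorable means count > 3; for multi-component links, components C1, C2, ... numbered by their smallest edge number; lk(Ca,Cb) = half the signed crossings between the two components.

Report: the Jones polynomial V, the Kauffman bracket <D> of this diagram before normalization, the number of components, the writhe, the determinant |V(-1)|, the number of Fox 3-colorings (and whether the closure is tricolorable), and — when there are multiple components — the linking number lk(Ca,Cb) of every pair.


V = q^2 + 2q^4 - 2q^5 + q^6 - 2q^7 + q^8
<D> = A^-14 - 2A^-10 + A^-6 - 2A^-2 + 2A^2 + A^10 (w = +6)
1 component over 14 crossings, w = +6
27 Fox colorings among 3^14, |V(-1)| = 9: tricolorable
why: w = +6 shifts under R1 moves; the (-A^3)^(-6) factor cancels that in V


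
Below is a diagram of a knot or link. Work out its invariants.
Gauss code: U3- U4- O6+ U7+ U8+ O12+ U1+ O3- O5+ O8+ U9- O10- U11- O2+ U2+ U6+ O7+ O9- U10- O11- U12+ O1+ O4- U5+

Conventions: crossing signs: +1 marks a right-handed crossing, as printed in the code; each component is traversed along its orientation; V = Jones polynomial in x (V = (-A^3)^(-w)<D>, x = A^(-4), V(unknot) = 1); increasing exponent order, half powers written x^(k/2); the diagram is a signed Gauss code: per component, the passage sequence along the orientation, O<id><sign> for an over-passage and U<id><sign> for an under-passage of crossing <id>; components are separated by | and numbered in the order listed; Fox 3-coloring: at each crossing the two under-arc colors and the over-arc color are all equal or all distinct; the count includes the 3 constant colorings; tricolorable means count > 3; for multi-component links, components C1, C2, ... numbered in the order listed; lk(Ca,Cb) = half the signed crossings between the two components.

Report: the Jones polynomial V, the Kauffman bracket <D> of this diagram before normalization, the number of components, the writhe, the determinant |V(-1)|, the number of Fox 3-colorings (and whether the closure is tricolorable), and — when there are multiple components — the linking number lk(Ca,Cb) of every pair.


V(x) = -x^-1 + 2 - x + 2x^2 - x^3 + x^4 - x^5
bracket: -A^-14 + A^-10 - A^-6 + 2A^-2 - A^2 + 2A^6 - A^10, w = +2
1 component, writhe +2, over 12 crossings
det 9, colorings 9 of 3^12 — tricolorable
observation: |V(-1)| = 9: so tricolorable, since 3 divides 9


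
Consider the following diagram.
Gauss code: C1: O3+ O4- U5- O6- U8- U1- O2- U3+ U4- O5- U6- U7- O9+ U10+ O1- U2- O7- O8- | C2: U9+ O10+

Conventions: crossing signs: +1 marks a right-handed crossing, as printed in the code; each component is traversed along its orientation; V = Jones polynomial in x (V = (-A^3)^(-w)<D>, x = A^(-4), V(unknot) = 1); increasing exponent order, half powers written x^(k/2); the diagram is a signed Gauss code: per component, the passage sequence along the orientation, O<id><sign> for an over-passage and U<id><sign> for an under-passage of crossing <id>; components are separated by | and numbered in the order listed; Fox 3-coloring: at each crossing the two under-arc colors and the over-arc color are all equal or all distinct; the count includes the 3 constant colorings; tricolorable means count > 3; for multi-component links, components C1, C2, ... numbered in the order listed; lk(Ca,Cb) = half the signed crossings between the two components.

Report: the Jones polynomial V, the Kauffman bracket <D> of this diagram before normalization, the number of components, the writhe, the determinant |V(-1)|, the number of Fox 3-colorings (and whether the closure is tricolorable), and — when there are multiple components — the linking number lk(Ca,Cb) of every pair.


Jones polynomial: V(x) = x^(-13/2) - x^(-11/2) + 2x^(-9/2) - 2x^(-7/2) + x^(-5/2) - 2x^(-3/2) - x^(1/2)
<D> = -A^-14 - 2A^-6 + A^-2 - 2A^2 + 2A^6 - A^10 + A^14; writhe -4
components 2, writhe -4 (10 crossings)
linking number lk(C1,C2) = +1
3-colorings: 3 of 3^10, det 10 — not tricolorable
note: the span of V is 7, within the link bound 10 + 2 - 1


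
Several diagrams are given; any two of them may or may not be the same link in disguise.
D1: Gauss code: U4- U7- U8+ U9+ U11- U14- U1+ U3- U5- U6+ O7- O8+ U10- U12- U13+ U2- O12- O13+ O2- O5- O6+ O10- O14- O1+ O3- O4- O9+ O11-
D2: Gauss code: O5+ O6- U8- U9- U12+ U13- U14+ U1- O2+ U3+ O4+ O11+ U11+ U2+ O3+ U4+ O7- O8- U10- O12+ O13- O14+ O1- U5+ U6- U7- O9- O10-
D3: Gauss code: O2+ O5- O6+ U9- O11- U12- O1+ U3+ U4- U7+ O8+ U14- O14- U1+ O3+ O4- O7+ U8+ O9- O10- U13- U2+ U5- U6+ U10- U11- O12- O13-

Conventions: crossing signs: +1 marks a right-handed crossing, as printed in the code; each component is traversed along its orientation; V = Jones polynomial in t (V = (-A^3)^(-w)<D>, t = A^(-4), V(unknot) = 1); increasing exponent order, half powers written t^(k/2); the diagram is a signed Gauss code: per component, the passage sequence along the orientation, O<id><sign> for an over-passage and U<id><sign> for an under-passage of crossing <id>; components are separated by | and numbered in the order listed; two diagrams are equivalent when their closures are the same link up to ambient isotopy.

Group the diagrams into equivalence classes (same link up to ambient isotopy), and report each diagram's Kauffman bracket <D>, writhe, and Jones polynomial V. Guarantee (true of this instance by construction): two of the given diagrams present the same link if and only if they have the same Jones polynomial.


grouping into links: {D1} | {D2, D3}
V(D1) = 1  (w -4, c 14, <D> = A^-12)
D2 (bracket -A^-12 + A^-8 - A^-4 + 3 - A^4 + A^8 - A^12; 14 crossings at w = 0): V = -t^-3 + t^-2 - t^-1 + 3 - t + t^2 - t^3
D3 (bracket -A^-18 + A^-14 - A^-10 + 3A^-6 - A^-2 + A^2 - A^6; 14 crossings at w = -2): V = -t^-3 + t^-2 - t^-1 + 3 - t + t^2 - t^3
why: 2 classes among 3 diagrams; unequal V(t) rules out equality


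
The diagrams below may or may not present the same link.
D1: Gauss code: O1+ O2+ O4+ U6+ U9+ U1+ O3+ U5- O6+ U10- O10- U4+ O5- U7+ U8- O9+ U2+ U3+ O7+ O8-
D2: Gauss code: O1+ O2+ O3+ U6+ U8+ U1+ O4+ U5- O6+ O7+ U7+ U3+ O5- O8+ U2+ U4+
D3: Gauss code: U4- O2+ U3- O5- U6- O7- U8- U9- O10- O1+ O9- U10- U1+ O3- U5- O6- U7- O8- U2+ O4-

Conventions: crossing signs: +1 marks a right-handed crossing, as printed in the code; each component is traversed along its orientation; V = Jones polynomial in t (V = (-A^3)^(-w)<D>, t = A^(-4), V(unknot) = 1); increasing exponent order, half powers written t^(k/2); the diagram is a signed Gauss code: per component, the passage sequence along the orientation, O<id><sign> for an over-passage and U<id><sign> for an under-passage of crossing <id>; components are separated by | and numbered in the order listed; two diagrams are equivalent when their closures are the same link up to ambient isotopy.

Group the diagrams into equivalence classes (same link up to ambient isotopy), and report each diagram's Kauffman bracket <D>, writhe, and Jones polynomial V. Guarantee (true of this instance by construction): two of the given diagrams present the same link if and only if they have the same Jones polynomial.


classes: {D1, D2} | {D3}
V(D1) = t - t^2 + 2t^3 - t^4 + t^5 - t^6  [10 crossings, <D> = -A^-12 + A^-8 - A^-4 + 2 - A^4 + A^8, w = +4]
D2 (bracket -A^-6 + A^-2 - A^2 + 2A^6 - A^10 + A^14; 8 crossings at w = +6): V = t - t^2 + 2t^3 - t^4 + t^5 - t^6
V(D3) = -t^-7 + t^-6 - t^-5 + t^-4 + t^-2  (w -6, c 10, <D> = A^-10 + A^-2 - A^2 + A^6 - A^10)
insight: 2 values of V(t) split the 3 diagrams


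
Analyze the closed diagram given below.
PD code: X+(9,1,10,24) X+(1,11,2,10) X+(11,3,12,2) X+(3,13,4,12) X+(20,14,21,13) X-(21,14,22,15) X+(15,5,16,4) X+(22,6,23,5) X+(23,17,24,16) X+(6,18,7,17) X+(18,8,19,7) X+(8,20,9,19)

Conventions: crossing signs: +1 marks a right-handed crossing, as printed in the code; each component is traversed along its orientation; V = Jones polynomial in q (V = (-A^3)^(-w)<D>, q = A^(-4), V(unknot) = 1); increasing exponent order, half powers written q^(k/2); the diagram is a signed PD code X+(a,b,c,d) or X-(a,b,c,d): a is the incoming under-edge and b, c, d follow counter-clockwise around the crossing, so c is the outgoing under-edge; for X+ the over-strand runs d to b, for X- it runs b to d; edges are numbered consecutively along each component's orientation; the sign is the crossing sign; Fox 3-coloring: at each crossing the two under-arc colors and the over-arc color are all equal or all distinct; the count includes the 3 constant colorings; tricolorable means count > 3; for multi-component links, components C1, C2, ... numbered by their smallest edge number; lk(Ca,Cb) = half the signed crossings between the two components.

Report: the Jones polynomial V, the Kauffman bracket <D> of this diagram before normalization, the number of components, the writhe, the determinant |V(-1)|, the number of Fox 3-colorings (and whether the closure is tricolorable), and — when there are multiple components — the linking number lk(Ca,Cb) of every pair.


V(q) = q^4 + q^6 - q^7 + q^8 - q^9 + q^10 - q^11 + q^12 - q^13
bracket: -A^-22 + A^-18 - A^-14 + A^-10 - A^-6 + A^-2 - A^2 + A^6 + A^14, w = +10
1 component, writhe +10, over 12 crossings
det 9, colorings 9 of 3^12 — tricolorable
observation: w = +10 (over 12 crossings) is diagram-only; (-A^3)^(-10) removes it from V
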